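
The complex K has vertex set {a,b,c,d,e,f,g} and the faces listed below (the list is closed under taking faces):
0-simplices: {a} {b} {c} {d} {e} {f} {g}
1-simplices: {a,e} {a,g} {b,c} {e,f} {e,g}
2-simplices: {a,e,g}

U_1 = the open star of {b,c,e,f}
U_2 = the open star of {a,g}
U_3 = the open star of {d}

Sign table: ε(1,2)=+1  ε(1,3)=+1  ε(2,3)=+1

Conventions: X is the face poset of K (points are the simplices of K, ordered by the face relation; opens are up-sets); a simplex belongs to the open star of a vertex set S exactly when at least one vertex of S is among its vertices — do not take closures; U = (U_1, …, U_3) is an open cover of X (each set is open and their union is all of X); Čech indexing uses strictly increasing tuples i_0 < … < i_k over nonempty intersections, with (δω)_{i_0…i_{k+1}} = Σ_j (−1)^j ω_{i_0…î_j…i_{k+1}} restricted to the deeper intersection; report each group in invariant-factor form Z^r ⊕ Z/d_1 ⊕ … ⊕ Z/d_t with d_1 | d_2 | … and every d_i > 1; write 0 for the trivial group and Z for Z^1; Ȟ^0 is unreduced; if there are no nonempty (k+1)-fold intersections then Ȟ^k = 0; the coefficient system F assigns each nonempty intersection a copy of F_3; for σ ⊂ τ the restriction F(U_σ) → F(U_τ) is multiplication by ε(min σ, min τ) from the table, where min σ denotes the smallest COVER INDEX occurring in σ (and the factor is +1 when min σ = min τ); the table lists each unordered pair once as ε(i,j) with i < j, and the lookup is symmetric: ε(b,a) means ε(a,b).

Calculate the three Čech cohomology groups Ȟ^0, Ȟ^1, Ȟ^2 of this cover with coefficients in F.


Ȟ^0 ≅ Z/3 ⊕ Z/3,  Ȟ^1 ≅ 0,  Ȟ^2 ≅ 0

cover nerve:
  U1={{b},{c},{e},{f},{a,e},{b,c},{e,f},{e,g},{a,e,g}} U2={{a},{g},{a,e},{a,g},{e,g},{a,e,g}} U3={{d}}
  U12={{a,e},{e,g},{a,e,g}}
C dims 3,1; δ0: rk_F3 1
Ȟ^0: (3−1)−0=2 ⇒ Z/3 ⊕ Z/3
Ȟ^1: (1−0)−1=0 ⇒ 0
Ȟ^2: (0−0)−0=0 ⇒ 0


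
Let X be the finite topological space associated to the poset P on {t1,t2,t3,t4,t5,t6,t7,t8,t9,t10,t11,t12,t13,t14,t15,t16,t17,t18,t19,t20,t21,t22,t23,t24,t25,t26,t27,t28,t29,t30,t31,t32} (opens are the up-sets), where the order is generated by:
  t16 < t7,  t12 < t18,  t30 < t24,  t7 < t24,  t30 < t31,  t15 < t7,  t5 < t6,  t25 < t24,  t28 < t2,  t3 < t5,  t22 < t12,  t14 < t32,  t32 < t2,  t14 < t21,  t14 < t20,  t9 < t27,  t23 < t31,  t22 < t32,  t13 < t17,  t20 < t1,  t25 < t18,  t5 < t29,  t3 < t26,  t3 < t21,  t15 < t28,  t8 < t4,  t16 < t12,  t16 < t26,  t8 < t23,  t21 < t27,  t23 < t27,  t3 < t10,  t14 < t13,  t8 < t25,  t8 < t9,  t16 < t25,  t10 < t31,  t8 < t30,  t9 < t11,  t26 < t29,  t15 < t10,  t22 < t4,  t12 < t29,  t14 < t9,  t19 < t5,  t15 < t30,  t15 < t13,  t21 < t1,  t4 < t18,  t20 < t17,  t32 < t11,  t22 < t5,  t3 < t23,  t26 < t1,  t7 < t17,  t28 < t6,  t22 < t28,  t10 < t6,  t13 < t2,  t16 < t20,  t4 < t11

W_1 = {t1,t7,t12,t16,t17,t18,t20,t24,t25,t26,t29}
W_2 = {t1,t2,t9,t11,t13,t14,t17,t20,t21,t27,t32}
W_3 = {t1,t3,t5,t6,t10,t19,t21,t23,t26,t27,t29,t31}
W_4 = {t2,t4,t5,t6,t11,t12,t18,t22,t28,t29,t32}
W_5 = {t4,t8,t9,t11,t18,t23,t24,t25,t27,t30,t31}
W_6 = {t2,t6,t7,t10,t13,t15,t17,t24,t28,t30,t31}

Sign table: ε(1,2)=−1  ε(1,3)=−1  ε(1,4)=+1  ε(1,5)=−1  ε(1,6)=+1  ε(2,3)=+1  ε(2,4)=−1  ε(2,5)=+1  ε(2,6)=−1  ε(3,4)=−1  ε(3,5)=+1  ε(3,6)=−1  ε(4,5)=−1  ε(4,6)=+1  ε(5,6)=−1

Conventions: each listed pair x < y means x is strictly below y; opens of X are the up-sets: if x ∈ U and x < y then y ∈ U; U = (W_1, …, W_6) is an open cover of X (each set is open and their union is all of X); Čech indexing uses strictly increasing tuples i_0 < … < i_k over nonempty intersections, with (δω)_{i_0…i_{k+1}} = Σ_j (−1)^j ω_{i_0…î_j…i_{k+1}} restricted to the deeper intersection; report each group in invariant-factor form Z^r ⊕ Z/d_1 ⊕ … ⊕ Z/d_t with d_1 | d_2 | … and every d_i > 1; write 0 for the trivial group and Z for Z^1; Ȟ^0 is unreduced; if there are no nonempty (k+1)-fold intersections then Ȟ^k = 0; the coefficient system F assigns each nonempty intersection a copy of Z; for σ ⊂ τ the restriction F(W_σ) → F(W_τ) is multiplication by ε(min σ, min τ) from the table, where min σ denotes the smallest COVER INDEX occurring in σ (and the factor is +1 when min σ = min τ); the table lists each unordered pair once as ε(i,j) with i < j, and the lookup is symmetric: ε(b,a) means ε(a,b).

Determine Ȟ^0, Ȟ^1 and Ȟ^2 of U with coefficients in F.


nerve of the cover:
  W12={t1,t17,t20} W13={t1,t26,t29} W14={t12,t18,t29} W15={t18,t24,t25} W16={t7,t17,t24} W23={t1,t21,t27} W24={t2,t11,t32} W25={t9,t11,t27} W26={t2,t13,t17} W34={t5,t6,t29} W35={t23,t27,t31} W36={t6,t10,t31} W45={t4,t11,t18} W46={t2,t6,t28} W56={t24,t30,t31}
  W123={t1} W126={t17} W134={t29} W145={t18} W156={t24} W235={t27} W245={t11} W246={t2} W346={t6} W356={t31}
C dims 6,15,10; δ0: rk 5, SNF 1^5; δ1: rk 10, SNF 1^9·2
Ȟ^0 = (6 − 5) − 0 = 1, so Ȟ^0 ≅ Z
Ȟ^1 = (15 − 10) − 5 = 0, so Ȟ^1 ≅ 0
Ȟ^2 = (10 − 0) − 10 = 0 plus torsion [2], so Ȟ^2 ≅ Z/2

Ȟ^0(U;F) ≅ Z; Ȟ^1(U;F) ≅ 0; Ȟ^2(U;F) ≅ Z/2


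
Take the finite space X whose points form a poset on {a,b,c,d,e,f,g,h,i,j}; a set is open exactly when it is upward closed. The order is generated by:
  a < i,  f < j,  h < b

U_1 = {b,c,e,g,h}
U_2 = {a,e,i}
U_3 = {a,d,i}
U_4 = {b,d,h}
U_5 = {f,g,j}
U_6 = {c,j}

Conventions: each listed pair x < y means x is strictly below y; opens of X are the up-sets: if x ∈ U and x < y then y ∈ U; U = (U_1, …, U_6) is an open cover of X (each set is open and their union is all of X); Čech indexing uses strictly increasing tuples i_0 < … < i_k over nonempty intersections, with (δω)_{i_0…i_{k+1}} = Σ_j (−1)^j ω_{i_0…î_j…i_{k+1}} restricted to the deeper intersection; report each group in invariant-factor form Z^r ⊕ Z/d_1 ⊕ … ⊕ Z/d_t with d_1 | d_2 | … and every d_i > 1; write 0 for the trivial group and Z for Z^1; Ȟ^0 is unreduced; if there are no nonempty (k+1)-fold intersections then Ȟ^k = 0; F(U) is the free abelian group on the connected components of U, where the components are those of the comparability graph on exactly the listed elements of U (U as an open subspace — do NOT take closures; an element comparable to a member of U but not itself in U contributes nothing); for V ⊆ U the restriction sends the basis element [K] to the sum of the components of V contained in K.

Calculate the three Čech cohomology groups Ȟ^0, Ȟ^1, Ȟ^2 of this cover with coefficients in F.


Ȟ^0(U;F) ≅ Z^7,  Ȟ^1(U;F) ≅ 0,  Ȟ^2(U;F) ≅ 0

nerve of the cover:
  U12={e} U14={b,h} U15={g} U16={c} U23={a,i} U34={d} U56={j}
components per intersection:
  U1: {b,h} {c} {e} {g}
  U2: {a,i} {e}
  U3: {a,i} {d}
  U4: {b,h} {d}
  U5: {f,j} {g}
  U6: {c} {j}
  U12: {e}
  U14: {b,h}
  U15: {g}
  U16: {c}
  U23: {a,i}
  U34: {d}
  U56: {j}
C dims 14,7; δ0: rk 7, SNF 1^7
Ȟ^0 = (14 − 7) − 0 = 7, so Ȟ^0 ≅ Z^7
Ȟ^1 = (7 − 0) − 7 = 0, so Ȟ^1 ≅ 0
Ȟ^2 = (0 − 0) − 0 = 0, so Ȟ^2 ≅ 0


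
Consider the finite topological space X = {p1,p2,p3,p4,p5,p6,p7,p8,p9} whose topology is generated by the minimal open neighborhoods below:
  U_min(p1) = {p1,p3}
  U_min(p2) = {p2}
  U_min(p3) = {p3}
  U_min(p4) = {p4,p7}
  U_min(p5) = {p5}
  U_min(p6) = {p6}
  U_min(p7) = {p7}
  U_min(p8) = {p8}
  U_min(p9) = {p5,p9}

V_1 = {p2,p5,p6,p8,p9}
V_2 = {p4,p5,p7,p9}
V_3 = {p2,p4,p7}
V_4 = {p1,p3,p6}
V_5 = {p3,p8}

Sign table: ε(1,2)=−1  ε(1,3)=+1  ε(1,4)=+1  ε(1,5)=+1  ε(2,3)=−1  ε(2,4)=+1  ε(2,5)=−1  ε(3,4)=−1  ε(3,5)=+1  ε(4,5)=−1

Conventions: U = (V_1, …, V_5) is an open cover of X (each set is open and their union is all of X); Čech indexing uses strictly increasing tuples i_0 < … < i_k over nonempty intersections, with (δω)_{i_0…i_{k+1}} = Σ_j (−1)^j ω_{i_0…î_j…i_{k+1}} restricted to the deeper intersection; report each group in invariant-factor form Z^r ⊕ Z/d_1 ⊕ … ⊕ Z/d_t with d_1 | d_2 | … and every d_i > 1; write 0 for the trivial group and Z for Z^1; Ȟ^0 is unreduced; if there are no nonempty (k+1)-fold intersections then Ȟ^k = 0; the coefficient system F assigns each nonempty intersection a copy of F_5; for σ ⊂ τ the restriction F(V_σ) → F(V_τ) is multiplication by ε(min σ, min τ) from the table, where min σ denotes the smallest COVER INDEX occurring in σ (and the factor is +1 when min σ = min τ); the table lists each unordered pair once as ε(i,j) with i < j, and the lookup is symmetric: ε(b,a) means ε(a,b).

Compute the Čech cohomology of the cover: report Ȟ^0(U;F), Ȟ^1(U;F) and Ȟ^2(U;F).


intersection data:
  V12={p5,p9} V13={p2} V14={p6} V15={p8} V23={p4,p7} V45={p3}
C dims 5,6; δ0: rk_F5 5
Ȟ^0 = (5 − 5) − 0 = 0, so Ȟ^0 ≅ 0
Ȟ^1 = (6 − 0) − 5 = 1, so Ȟ^1 ≅ Z/5
Ȟ^2 = (0 − 0) − 0 = 0, so Ȟ^2 ≅ 0

Ȟ^0 = 0, Ȟ^1 = Z/5 and Ȟ^2 = 0


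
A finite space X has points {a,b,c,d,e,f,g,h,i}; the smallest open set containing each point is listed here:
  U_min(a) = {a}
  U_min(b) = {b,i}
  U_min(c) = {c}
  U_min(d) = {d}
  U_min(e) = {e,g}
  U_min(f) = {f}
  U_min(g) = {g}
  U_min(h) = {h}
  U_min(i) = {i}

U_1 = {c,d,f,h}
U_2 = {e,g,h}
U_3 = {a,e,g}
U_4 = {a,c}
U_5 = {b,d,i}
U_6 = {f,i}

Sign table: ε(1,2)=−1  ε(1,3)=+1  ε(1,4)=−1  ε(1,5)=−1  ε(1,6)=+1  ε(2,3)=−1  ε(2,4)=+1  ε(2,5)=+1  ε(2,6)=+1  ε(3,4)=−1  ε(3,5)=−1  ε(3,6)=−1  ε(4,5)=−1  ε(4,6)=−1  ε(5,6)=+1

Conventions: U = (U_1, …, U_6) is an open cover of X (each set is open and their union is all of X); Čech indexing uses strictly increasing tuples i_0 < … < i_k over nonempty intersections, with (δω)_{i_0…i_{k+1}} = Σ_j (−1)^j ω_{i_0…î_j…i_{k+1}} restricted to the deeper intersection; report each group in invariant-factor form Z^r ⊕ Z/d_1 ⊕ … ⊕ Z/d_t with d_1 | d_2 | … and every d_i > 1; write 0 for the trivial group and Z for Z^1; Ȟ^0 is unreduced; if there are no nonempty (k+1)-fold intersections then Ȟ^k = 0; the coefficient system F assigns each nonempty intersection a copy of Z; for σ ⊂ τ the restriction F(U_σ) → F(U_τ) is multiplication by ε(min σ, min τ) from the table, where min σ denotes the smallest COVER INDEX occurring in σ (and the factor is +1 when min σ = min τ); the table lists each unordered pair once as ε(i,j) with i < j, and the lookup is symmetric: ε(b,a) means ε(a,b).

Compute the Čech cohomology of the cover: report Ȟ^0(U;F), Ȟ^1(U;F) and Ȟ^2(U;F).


nerve of the cover:
  U12={h} U14={c} U15={d} U16={f} U23={e,g} U34={a} U56={i}
C dims 6,7; δ0: rk 6, SNF 1^5·2
Ȟ^0 = (6 − 6) − 0 = 0, so Ȟ^0 ≅ 0
Ȟ^1 = (7 − 0) − 6 = 1 plus torsion [2], so Ȟ^1 ≅ Z ⊕ Z/2
Ȟ^2 = (0 − 0) − 0 = 0, so Ȟ^2 ≅ 0

Ȟ^0 = 0,  Ȟ^1 = Z ⊕ Z/2,  Ȟ^2 = 0


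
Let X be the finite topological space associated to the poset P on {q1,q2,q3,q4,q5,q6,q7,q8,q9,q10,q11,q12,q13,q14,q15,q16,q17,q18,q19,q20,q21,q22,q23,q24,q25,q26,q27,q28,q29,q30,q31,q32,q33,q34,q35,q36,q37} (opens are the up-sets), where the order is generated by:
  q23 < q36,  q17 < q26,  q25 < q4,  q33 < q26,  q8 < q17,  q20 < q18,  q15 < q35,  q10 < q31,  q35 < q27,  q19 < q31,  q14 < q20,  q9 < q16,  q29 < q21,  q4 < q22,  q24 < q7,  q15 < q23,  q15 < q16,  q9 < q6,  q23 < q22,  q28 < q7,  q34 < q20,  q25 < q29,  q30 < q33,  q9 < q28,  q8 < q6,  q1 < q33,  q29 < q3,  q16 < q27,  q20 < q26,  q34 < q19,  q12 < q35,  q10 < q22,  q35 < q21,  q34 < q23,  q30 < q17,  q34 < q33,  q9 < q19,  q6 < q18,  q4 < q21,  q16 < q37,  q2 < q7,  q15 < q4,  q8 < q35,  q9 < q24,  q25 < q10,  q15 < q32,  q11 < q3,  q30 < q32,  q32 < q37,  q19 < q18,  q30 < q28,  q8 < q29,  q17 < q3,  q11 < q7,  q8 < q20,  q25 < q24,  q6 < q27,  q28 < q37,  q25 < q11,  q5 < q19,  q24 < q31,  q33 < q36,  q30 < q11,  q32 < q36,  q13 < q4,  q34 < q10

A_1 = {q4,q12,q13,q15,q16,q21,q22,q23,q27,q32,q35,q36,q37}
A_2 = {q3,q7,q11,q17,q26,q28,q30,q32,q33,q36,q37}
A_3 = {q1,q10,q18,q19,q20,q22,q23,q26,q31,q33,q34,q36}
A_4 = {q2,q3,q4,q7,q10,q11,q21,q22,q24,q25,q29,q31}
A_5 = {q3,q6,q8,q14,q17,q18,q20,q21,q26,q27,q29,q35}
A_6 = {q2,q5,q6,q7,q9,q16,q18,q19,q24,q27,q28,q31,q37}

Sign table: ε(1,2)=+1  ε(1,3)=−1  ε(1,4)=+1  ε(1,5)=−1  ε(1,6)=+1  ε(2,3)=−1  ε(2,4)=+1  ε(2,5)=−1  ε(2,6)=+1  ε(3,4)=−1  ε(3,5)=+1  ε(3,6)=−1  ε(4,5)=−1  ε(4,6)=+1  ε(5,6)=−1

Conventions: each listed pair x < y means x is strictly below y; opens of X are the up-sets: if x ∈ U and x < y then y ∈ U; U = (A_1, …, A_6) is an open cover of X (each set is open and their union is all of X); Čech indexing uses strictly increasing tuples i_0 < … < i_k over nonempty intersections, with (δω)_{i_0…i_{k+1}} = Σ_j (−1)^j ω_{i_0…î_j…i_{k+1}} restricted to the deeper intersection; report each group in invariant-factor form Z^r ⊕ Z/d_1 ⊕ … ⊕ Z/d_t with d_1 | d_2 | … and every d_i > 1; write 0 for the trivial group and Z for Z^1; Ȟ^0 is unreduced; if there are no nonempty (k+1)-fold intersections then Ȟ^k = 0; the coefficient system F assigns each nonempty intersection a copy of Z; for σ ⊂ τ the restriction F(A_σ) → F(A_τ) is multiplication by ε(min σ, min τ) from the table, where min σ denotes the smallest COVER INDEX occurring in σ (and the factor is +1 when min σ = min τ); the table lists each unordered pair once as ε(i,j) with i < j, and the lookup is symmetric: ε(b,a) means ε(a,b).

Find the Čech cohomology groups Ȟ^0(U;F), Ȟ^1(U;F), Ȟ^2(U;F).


nonempty intersections:
  A12={q32,q36,q37} A13={q22,q23,q36} A14={q4,q21,q22} A15={q21,q27,q35} A16={q16,q27,q37} A23={q26,q33,q36} A24={q3,q7,q11} A25={q3,q17,q26} A26={q7,q28,q37} A34={q10,q22,q31} A35={q18,q20,q26} A36={q18,q19,q31} A45={q3,q21,q29} A46={q2,q7,q24,q31} A56={q6,q18,q27}
  A123={q36} A126={q37} A134={q22} A145={q21} A156={q27} A235={q26} A245={q3} A246={q7} A346={q31} A356={q18}
C dims 6,15,10; δ0: rk 5, SNF 1^5; δ1: rk 10, SNF 1^9·2
Ȟ^0: (6−5)−0=1 ⇒ Z
Ȟ^1: (15−10)−5=0 ⇒ 0
Ȟ^2: (10−0)−10=0 plus torsion [2] ⇒ Z/2

Ȟ^0 = Z,  Ȟ^1 = 0,  Ȟ^2 = Z/2


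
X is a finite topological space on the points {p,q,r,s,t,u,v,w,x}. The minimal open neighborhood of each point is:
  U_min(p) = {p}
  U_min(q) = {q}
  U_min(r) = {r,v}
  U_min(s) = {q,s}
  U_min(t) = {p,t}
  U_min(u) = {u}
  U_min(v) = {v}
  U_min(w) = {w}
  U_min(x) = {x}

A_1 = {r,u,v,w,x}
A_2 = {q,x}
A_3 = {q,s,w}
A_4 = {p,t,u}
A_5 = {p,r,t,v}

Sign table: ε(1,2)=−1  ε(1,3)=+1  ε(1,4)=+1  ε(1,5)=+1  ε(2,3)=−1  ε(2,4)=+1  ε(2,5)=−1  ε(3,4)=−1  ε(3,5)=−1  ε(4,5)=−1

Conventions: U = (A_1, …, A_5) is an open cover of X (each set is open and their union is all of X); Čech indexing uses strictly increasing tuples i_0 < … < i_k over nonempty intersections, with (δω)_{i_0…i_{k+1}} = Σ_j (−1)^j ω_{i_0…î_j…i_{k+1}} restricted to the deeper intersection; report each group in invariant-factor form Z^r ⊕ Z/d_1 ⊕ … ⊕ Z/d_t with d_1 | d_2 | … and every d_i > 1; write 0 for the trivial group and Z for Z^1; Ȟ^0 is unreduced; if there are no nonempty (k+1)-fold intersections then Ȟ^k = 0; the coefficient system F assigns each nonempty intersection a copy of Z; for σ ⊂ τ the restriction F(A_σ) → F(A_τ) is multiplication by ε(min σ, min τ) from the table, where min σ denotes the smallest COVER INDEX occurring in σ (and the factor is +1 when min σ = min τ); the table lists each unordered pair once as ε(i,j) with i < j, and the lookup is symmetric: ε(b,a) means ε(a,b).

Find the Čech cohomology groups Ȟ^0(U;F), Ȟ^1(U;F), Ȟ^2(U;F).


Ȟ^0 = 0; Ȟ^1 = Z ⊕ Z/2; Ȟ^2 = 0

cover nerve:
  A12={x} A13={w} A14={u} A15={r,v} A23={q} A45={p,t}
C dims 5,6; δ0: rk 5, SNF 1^4·2
Ȟ^0: (5−5)−0=0 ⇒ 0
Ȟ^1: (6−0)−5=1 plus torsion [2] ⇒ Z ⊕ Z/2
Ȟ^2: (0−0)−0=0 ⇒ 0


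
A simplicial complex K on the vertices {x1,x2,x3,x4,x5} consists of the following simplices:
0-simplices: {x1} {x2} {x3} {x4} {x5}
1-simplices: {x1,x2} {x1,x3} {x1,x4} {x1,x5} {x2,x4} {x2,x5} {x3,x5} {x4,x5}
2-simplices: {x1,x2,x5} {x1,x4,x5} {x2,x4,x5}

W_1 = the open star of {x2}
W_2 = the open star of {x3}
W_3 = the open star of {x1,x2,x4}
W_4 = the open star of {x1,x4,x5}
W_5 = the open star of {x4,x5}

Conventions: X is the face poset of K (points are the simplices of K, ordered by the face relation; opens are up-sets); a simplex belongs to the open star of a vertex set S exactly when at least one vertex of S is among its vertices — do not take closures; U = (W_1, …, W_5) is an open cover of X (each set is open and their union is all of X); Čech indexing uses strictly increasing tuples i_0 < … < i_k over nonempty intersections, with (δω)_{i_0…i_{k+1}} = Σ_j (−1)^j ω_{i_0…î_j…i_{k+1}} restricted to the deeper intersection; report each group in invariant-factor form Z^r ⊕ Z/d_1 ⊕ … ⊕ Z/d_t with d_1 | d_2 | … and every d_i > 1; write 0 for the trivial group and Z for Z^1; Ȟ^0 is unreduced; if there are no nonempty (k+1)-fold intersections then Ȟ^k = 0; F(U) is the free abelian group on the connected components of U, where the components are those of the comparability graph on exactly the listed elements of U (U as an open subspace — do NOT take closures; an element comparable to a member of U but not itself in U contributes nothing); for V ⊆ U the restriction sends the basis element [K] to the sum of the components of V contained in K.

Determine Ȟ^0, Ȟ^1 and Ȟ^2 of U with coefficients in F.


intersection data:
  W1={{x2},{x1,x2},{x2,x4},{x2,x5},{x1,x2,x5},{x2,x4,x5}} W2={{x3},{x1,x3},{x3,x5}} W3={{x1},{x2},{x4},{x1,x2},{x1,x3},{x1,x4},{x1,x5},{x2,x4},{x2,x5},{x4,x5},{x1,x2,x5},{x1,x4,x5},{x2,x4,x5}} W4={{x1},{x4},{x5},{x1,x2},{x1,x3},{x1,x4},{x1,x5},{x2,x4},{x2,x5},{x3,x5},{x4,x5},{x1,x2,x5},{x1,x4,x5},{x2,x4,x5}} W5={{x4},{x5},{x1,x4},{x1,x5},{x2,x4},{x2,x5},{x3,x5},{x4,x5},{x1,x2,x5},{x1,x4,x5},{x2,x4,x5}}
  W13={{x2},{x1,x2},{x2,x4},{x2,x5},{x1,x2,x5},{x2,x4,x5}} W14={{x1,x2},{x2,x4},{x2,x5},{x1,x2,x5},{x2,x4,x5}} W15={{x2,x4},{x2,x5},{x1,x2,x5},{x2,x4,x5}} W23={{x1,x3}} W24={{x1,x3},{x3,x5}} W25={{x3,x5}} W34={{x1},{x4},{x1,x2},{x1,x3},{x1,x4},{x1,x5},{x2,x4},{x2,x5},{x4,x5},{x1,x2,x5},{x1,x4,x5},{x2,x4,x5}} W35={{x4},{x1,x4},{x1,x5},{x2,x4},{x2,x5},{x4,x5},{x1,x2,x5},{x1,x4,x5},{x2,x4,x5}} W45={{x4},{x5},{x1,x4},{x1,x5},{x2,x4},{x2,x5},{x3,x5},{x4,x5},{x1,x2,x5},{x1,x4,x5},{x2,x4,x5}}
  W134={{x1,x2},{x2,x4},{x2,x5},{x1,x2,x5},{x2,x4,x5}} W135={{x2,x4},{x2,x5},{x1,x2,x5},{x2,x4,x5}} W145={{x2,x4},{x2,x5},{x1,x2,x5},{x2,x4,x5}} W234={{x1,x3}} W245={{x3,x5}} W345={{x4},{x1,x4},{x1,x5},{x2,x4},{x2,x5},{x4,x5},{x1,x2,x5},{x1,x4,x5},{x2,x4,x5}}
  W1345={{x2,x4},{x2,x5},{x1,x2,x5},{x2,x4,x5}}
components per intersection:
  W1: {{x2},{x1,x2},{x2,x4},{x2,x5},{x1,x2,x5},{x2,x4,x5}}
  W2: {{x3},{x1,x3},{x3,x5}}
  W3: {{x1},{x2},{x4},{x1,x2},{x1,x3},{x1,x4},{x1,x5},{x2,x4},{x2,x5},{x4,x5},{x1,x2,x5},{x1,x4,x5},{x2,x4,x5}}
  W4: {{x1},{x4},{x5},{x1,x2},{x1,x3},{x1,x4},{x1,x5},{x2,x4},{x2,x5},{x3,x5},{x4,x5},{x1,x2,x5},{x1,x4,x5},{x2,x4,x5}}
  W5: {{x4},{x5},{x1,x4},{x1,x5},{x2,x4},{x2,x5},{x3,x5},{x4,x5},{x1,x2,x5},{x1,x4,x5},{x2,x4,x5}}
  W13: {{x2},{x1,x2},{x2,x4},{x2,x5},{x1,x2,x5},{x2,x4,x5}}
  W14: {{x1,x2},{x2,x4},{x2,x5},{x1,x2,x5},{x2,x4,x5}}
  W15: {{x2,x4},{x2,x5},{x1,x2,x5},{x2,x4,x5}}
  W23: {{x1,x3}}
  W24: {{x1,x3}} {{x3,x5}}
  W25: {{x3,x5}}
  W34: {{x1},{x4},{x1,x2},{x1,x3},{x1,x4},{x1,x5},{x2,x4},{x2,x5},{x4,x5},{x1,x2,x5},{x1,x4,x5},{x2,x4,x5}}
  W35: {{x4},{x1,x4},{x1,x5},{x2,x4},{x2,x5},{x4,x5},{x1,x2,x5},{x1,x4,x5},{x2,x4,x5}}
  W45: {{x4},{x5},{x1,x4},{x1,x5},{x2,x4},{x2,x5},{x3,x5},{x4,x5},{x1,x2,x5},{x1,x4,x5},{x2,x4,x5}}
  W134: {{x1,x2},{x2,x4},{x2,x5},{x1,x2,x5},{x2,x4,x5}}
  W135: {{x2,x4},{x2,x5},{x1,x2,x5},{x2,x4,x5}}
  W145: {{x2,x4},{x2,x5},{x1,x2,x5},{x2,x4,x5}}
  W234: {{x1,x3}}
  W245: {{x3,x5}}
  W345: {{x4},{x1,x4},{x1,x5},{x2,x4},{x2,x5},{x4,x5},{x1,x2,x5},{x1,x4,x5},{x2,x4,x5}}
  W1345: {{x2,x4},{x2,x5},{x1,x2,x5},{x2,x4,x5}}
C dims 5,10,6,1; δ0: rk 4, SNF 1^4; δ1: rk 5, SNF 1^5; δ2: rk 1, SNF 1^1
Ȟ^0 = (5 − 4) − 0 = 1, so Ȟ^0 ≅ Z
Ȟ^1 = (10 − 5) − 4 = 1, so Ȟ^1 ≅ Z
Ȟ^2 = (6 − 1) − 5 = 0, so Ȟ^2 ≅ 0

Ȟ^0(U;F) ≅ Z; Ȟ^1(U;F) ≅ Z; Ȟ^2(U;F) ≅ 0


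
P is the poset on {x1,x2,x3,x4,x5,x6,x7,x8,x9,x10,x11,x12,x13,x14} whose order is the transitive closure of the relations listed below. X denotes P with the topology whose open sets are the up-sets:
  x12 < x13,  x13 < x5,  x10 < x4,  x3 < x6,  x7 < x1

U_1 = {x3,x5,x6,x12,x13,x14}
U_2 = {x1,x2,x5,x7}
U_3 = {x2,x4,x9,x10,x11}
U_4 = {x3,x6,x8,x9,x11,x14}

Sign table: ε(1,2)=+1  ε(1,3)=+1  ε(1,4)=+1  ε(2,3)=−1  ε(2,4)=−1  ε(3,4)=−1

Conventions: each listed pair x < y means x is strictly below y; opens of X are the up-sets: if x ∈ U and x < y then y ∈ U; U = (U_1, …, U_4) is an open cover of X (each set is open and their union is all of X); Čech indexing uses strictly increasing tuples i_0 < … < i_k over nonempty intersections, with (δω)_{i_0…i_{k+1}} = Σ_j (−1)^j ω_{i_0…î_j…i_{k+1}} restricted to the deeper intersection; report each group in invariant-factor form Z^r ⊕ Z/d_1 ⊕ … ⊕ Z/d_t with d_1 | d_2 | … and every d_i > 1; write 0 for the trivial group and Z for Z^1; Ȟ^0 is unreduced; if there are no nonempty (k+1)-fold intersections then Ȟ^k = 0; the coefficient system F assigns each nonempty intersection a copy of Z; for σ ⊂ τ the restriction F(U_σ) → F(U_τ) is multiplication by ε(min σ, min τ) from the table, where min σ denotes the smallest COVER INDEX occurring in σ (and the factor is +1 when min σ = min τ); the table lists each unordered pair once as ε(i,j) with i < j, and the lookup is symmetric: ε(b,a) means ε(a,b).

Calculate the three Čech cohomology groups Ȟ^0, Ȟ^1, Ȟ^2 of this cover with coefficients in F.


cover nerve:
  U12={x5} U14={x3,x6,x14} U23={x2} U34={x9,x11}
C dims 4,4; δ0: rk 3, SNF 1^3
Ȟ^0: (4−3)−0=1 ⇒ Z
Ȟ^1: (4−0)−3=1 ⇒ Z
Ȟ^2: (0−0)−0=0 ⇒ 0

Ȟ^0 = Z, Ȟ^1 = Z, Ȟ^2 = 0


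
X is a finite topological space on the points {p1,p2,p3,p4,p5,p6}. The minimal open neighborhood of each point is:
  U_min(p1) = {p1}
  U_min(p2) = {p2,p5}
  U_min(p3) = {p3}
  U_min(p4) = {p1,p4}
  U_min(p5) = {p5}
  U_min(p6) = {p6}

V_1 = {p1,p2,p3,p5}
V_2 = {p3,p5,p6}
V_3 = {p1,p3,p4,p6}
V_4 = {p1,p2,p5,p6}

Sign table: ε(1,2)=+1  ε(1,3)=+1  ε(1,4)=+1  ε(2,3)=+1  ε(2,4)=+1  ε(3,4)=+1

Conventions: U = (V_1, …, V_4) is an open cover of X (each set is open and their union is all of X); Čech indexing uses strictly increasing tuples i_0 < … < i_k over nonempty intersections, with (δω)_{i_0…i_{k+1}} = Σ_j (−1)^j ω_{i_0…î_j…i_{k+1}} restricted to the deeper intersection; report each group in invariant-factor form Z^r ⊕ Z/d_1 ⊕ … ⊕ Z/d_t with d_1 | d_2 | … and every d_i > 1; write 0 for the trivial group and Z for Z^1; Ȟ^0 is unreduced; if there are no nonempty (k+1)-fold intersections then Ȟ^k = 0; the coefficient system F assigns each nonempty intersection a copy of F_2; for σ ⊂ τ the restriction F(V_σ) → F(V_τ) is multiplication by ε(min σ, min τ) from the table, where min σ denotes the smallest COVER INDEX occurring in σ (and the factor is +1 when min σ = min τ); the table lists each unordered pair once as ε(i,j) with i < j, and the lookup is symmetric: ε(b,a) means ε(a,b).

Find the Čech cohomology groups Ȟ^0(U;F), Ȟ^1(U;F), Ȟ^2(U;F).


nerve simplices:
  V12={p3,p5} V13={p1,p3} V14={p1,p2,p5} V23={p3,p6} V24={p5,p6} V34={p1,p6}
  V123={p3} V124={p5} V134={p1} V234={p6}
C dims 4,6,4; δ0: rk_F2 3; δ1: rk_F2 3
degree 0: 4−3−0 = 1 → Ȟ^0 ≅ Z/2
degree 1: 6−3−3 = 0 → Ȟ^1 ≅ 0
degree 2: 4−0−3 = 1 → Ȟ^2 ≅ Z/2

Ȟ^0 ≅ Z/2, Ȟ^1 ≅ 0, Ȟ^2 ≅ Z/2


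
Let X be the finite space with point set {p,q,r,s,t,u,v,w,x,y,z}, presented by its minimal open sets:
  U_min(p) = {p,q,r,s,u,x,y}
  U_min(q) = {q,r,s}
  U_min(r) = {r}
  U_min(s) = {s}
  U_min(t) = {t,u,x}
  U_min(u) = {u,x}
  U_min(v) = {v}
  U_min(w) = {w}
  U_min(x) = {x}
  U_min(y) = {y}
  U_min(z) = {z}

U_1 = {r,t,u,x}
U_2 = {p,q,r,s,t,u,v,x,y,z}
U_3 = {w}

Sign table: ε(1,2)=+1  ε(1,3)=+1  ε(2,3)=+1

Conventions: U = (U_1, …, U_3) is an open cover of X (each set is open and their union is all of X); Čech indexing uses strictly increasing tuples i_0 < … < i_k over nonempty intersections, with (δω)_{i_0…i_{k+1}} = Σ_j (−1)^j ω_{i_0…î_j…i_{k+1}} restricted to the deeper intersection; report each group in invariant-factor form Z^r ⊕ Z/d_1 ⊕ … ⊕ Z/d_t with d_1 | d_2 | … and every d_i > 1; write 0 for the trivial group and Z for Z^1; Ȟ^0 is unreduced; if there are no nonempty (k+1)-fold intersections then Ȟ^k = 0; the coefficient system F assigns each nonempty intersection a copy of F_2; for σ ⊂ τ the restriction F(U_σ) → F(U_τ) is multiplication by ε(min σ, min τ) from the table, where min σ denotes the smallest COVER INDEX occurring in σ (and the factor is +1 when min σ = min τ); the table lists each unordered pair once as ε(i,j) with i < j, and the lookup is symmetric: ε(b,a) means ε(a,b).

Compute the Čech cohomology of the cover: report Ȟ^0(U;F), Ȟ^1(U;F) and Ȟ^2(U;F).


Ȟ^0 = Z/2 ⊕ Z/2,  Ȟ^1 = 0,  Ȟ^2 = 0

cover nerve:
  U12={r,t,u,x}
C dims 3,1; δ0: rk_F2 1
Ȟ^0: (3−1)−0=2 ⇒ Z/2 ⊕ Z/2
Ȟ^1: (1−0)−1=0 ⇒ 0
Ȟ^2: (0−0)−0=0 ⇒ 0


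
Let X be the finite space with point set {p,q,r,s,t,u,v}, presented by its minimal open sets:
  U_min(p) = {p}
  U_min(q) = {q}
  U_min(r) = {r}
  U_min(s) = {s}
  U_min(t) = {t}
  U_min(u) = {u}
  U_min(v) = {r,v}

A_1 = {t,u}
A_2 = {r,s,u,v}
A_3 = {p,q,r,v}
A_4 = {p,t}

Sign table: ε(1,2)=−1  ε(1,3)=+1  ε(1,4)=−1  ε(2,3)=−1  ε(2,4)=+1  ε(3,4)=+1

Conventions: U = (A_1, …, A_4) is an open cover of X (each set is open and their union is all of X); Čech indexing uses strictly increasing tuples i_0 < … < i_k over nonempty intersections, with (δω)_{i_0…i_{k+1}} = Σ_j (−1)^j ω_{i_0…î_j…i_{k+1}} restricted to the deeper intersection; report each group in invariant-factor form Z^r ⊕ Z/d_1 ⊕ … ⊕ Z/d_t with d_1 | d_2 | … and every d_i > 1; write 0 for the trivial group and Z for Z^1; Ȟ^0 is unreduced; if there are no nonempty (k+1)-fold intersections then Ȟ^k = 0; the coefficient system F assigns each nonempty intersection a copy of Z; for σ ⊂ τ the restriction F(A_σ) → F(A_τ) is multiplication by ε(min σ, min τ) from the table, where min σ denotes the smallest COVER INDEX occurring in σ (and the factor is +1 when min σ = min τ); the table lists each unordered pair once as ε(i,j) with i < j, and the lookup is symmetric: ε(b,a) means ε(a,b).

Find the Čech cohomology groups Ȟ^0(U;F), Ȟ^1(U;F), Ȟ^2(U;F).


nonempty overlaps:
  A12={u} A14={t} A23={r,v} A34={p}
C dims 4,4; δ0: rk 4, SNF 1^3·2
degree 0: 4−4−0 = 0 → Ȟ^0 ≅ 0
degree 1: 4−0−4 = 0 plus torsion [2] → Ȟ^1 ≅ Z/2
degree 2: 0−0−0 = 0 → Ȟ^2 ≅ 0

Ȟ^0 = 0; Ȟ^1 = Z/2; Ȟ^2 = 0


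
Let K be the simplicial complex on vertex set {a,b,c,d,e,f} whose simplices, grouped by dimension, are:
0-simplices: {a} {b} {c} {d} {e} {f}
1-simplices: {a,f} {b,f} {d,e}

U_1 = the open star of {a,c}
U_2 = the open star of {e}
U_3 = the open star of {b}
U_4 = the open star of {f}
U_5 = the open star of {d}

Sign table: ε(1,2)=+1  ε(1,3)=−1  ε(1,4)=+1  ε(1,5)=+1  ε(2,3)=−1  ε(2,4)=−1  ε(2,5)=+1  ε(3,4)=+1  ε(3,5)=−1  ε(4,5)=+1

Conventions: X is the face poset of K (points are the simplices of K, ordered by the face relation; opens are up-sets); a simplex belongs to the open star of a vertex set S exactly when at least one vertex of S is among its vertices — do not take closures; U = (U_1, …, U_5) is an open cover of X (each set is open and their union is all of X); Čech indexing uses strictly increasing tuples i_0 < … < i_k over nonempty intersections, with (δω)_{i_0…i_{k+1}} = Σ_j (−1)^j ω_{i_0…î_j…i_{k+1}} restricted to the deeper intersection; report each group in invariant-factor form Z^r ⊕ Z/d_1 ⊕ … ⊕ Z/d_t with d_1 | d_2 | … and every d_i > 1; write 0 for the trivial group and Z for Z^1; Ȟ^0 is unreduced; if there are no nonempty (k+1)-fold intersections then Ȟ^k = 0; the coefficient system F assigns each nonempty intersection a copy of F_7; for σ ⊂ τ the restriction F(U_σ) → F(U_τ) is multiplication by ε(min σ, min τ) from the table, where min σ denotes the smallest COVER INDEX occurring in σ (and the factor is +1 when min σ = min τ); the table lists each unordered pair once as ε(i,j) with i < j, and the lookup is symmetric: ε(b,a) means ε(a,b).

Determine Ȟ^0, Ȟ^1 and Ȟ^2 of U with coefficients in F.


nonempty intersections:
  U1={{a},{c},{a,f}} U2={{e},{d,e}} U3={{b},{b,f}} U4={{f},{a,f},{b,f}} U5={{d},{d,e}}
  U14={{a,f}} U25={{d,e}} U34={{b,f}}
C dims 5,3; δ0: rk_F7 3
Ȟ^0: (5−3)−0=2 ⇒ Z/7 ⊕ Z/7
Ȟ^1: (3−0)−3=0 ⇒ 0
Ȟ^2: (0−0)−0=0 ⇒ 0

Ȟ^0(U;F) ≅ Z/7 ⊕ Z/7,  Ȟ^1(U;F) ≅ 0,  Ȟ^2(U;F) ≅ 0


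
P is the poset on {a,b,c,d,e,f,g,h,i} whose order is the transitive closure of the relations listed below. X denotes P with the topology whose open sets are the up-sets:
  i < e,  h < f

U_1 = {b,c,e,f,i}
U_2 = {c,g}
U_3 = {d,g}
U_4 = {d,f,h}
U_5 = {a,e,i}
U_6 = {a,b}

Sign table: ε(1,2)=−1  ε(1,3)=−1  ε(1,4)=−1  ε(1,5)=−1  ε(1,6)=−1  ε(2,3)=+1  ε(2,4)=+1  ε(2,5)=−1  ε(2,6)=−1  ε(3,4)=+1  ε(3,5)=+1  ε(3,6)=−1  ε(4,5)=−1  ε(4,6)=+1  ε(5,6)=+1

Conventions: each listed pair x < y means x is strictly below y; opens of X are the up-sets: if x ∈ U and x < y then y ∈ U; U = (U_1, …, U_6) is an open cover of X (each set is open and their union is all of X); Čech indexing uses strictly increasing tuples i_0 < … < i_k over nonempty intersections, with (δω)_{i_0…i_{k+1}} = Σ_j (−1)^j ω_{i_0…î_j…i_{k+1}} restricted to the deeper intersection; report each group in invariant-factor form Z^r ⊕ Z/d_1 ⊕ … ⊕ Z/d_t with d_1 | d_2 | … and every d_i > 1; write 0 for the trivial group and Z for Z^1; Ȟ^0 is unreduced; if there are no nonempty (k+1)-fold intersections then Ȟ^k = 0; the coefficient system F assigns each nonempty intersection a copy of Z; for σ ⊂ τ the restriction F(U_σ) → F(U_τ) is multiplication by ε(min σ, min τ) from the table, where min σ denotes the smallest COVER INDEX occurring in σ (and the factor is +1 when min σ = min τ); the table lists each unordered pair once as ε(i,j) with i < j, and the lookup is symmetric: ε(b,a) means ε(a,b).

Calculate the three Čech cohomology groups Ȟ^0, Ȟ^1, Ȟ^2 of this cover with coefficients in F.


Ȟ^0 = Z, Ȟ^1 = Z^2, Ȟ^2 = 0

nonempty overlaps:
  U12={c} U14={f} U15={e,i} U16={b} U23={g} U34={d} U56={a}
C dims 6,7; δ0: rk 5, SNF 1^5
degree 0: 6−5−0 = 1 → Ȟ^0 ≅ Z
degree 1: 7−0−5 = 2 → Ȟ^1 ≅ Z^2
degree 2: 0−0−0 = 0 → Ȟ^2 ≅ 0


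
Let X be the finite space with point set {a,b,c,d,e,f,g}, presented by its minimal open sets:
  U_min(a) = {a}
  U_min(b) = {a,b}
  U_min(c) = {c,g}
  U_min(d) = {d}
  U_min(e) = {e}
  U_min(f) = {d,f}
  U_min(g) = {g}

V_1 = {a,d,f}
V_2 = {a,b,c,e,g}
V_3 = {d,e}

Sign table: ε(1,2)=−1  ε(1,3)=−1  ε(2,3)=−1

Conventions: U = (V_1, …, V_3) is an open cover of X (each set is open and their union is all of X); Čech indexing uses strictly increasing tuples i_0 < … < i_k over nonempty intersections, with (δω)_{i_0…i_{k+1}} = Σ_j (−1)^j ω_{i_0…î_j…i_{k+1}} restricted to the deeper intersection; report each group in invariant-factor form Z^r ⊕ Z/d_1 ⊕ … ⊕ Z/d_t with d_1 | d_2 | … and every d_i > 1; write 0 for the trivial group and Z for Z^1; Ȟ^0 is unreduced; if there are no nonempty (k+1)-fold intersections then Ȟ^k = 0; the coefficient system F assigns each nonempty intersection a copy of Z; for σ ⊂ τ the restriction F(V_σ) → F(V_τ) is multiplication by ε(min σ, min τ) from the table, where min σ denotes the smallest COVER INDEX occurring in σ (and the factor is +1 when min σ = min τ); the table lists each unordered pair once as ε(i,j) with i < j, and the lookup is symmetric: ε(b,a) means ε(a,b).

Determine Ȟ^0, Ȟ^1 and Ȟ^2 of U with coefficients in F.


Ȟ^0 ≅ 0,  Ȟ^1 ≅ Z/2,  Ȟ^2 ≅ 0

intersection data:
  V12={a} V13={d} V23={e}
C dims 3,3; δ0: rk 3, SNF 1^2·2
Ȟ^0 = (3 − 3) − 0 = 0, so Ȟ^0 ≅ 0
Ȟ^1 = (3 − 0) − 3 = 0 plus torsion [2], so Ȟ^1 ≅ Z/2
Ȟ^2 = (0 − 0) − 0 = 0, so Ȟ^2 ≅ 0


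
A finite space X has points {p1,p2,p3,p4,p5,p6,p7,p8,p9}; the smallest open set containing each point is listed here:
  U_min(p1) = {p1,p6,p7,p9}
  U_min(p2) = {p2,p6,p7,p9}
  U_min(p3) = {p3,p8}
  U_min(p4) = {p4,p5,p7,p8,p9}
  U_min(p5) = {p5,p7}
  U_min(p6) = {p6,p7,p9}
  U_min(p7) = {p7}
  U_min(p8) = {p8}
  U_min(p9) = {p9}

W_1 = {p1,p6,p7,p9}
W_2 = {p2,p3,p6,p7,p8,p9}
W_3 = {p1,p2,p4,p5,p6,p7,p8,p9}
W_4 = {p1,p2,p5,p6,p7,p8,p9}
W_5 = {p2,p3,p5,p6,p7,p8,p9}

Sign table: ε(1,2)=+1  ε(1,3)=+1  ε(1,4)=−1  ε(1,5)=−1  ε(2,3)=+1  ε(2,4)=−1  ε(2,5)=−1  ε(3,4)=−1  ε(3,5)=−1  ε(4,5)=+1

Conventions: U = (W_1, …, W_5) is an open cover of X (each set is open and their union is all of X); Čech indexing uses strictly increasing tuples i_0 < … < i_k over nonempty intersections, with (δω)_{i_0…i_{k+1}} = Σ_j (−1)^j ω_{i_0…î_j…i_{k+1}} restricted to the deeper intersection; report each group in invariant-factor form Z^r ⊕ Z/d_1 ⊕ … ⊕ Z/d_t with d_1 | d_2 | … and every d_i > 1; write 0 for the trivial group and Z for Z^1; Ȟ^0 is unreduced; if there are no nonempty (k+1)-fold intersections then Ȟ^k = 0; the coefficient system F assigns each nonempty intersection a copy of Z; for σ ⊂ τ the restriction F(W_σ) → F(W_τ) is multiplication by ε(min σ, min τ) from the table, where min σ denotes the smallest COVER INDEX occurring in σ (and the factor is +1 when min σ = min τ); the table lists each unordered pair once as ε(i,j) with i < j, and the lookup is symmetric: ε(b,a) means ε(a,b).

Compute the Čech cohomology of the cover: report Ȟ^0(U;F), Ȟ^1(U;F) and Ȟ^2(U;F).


Ȟ^0 = Z,  Ȟ^1 = 0,  Ȟ^2 = 0

nonempty intersections:
  W12={p6,p7,p9} W13={p1,p6,p7,p9} W14={p1,p6,p7,p9} W15={p6,p7,p9} W23={p2,p6,p7,p8,p9} W24={p2,p6,p7,p8,p9} W25={p2,p3,p6,p7,p8,p9} W34={p1,p2,p5,p6,p7,p8,p9} W35={p2,p5,p6,p7,p8,p9} W45={p2,p5,p6,p7,p8,p9}
  W123={p6,p7,p9} W124={p6,p7,p9} W125={p6,p7,p9} W134={p1,p6,p7,p9} W135={p6,p7,p9} W145={p6,p7,p9} W234={p2,p6,p7,p8,p9} W235={p2,p6,p7,p8,p9} W245={p2,p6,p7,p8,p9} W345={p2,p5,p6,p7,p8,p9}
  W1234={p6,p7,p9} W1235={p6,p7,p9} W1245={p6,p7,p9} W1345={p6,p7,p9} W2345={p2,p6,p7,p8,p9}
  W12345={p6,p7,p9}
C dims 5,10,10,5; δ0: rk 4, SNF 1^4; δ1: rk 6, SNF 1^6; δ2: rk 4, SNF 1^4
Ȟ^0: (5−4)−0=1 ⇒ Z
Ȟ^1: (10−6)−4=0 ⇒ 0
Ȟ^2: (10−4)−6=0 ⇒ 0


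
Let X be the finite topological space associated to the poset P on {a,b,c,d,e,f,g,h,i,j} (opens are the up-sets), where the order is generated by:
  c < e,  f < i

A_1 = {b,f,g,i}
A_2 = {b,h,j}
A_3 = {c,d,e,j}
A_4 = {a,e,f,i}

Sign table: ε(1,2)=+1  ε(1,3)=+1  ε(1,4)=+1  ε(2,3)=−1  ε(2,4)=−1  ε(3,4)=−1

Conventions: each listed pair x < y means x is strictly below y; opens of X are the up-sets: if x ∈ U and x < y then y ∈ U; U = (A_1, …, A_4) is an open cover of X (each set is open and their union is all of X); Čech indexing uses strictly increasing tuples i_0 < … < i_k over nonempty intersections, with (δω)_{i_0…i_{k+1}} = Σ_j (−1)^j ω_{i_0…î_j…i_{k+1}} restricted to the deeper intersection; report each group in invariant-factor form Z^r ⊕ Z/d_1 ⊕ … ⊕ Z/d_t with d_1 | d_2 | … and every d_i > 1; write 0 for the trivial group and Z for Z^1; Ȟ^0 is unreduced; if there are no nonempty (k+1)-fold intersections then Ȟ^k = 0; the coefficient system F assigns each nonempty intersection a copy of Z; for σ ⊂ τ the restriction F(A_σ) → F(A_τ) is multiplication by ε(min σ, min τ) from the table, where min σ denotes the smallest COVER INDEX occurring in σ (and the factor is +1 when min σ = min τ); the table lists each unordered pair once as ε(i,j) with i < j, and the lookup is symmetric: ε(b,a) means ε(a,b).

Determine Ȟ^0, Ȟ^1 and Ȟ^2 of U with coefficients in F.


nerve simplices:
  A12={b} A14={f,i} A23={j} A34={e}
C dims 4,4; δ0: rk 3, SNF 1^3
degree 0: 4−3−0 = 1 → Ȟ^0 ≅ Z
degree 1: 4−0−3 = 1 → Ȟ^1 ≅ Z
degree 2: 0−0−0 = 0 → Ȟ^2 ≅ 0

Ȟ^0 = Z, Ȟ^1 = Z, Ȟ^2 = 0


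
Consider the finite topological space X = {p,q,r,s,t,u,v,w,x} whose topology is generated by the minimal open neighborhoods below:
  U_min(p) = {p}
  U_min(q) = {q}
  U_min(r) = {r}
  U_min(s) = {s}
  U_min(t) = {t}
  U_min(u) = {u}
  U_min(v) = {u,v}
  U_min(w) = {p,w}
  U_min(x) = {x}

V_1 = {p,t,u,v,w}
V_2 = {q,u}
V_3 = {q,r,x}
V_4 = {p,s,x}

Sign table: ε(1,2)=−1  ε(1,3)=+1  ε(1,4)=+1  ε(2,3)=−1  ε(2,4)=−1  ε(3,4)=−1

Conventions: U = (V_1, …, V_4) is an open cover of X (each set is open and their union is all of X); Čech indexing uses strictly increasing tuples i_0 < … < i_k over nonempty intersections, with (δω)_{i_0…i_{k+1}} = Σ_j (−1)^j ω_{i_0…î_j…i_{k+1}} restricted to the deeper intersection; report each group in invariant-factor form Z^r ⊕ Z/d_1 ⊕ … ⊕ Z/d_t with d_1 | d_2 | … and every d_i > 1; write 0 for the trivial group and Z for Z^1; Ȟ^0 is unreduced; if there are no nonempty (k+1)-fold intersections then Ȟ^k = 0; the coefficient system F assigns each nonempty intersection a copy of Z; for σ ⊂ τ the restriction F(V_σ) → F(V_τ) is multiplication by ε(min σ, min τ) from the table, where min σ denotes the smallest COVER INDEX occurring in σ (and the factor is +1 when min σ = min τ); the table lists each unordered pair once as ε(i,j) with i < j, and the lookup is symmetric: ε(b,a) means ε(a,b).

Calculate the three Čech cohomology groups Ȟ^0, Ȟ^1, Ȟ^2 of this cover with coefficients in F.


nerve of the cover:
  V12={u} V14={p} V23={q} V34={x}
C dims 4,4; δ0: rk 4, SNF 1^3·2
Ȟ^0 = (4 − 4) − 0 = 0, so Ȟ^0 ≅ 0
Ȟ^1 = (4 − 0) − 4 = 0 plus torsion [2], so Ȟ^1 ≅ Z/2
Ȟ^2 = (0 − 0) − 0 = 0, so Ȟ^2 ≅ 0

Ȟ^0 ≅ 0; Ȟ^1 ≅ Z/2; Ȟ^2 ≅ 0


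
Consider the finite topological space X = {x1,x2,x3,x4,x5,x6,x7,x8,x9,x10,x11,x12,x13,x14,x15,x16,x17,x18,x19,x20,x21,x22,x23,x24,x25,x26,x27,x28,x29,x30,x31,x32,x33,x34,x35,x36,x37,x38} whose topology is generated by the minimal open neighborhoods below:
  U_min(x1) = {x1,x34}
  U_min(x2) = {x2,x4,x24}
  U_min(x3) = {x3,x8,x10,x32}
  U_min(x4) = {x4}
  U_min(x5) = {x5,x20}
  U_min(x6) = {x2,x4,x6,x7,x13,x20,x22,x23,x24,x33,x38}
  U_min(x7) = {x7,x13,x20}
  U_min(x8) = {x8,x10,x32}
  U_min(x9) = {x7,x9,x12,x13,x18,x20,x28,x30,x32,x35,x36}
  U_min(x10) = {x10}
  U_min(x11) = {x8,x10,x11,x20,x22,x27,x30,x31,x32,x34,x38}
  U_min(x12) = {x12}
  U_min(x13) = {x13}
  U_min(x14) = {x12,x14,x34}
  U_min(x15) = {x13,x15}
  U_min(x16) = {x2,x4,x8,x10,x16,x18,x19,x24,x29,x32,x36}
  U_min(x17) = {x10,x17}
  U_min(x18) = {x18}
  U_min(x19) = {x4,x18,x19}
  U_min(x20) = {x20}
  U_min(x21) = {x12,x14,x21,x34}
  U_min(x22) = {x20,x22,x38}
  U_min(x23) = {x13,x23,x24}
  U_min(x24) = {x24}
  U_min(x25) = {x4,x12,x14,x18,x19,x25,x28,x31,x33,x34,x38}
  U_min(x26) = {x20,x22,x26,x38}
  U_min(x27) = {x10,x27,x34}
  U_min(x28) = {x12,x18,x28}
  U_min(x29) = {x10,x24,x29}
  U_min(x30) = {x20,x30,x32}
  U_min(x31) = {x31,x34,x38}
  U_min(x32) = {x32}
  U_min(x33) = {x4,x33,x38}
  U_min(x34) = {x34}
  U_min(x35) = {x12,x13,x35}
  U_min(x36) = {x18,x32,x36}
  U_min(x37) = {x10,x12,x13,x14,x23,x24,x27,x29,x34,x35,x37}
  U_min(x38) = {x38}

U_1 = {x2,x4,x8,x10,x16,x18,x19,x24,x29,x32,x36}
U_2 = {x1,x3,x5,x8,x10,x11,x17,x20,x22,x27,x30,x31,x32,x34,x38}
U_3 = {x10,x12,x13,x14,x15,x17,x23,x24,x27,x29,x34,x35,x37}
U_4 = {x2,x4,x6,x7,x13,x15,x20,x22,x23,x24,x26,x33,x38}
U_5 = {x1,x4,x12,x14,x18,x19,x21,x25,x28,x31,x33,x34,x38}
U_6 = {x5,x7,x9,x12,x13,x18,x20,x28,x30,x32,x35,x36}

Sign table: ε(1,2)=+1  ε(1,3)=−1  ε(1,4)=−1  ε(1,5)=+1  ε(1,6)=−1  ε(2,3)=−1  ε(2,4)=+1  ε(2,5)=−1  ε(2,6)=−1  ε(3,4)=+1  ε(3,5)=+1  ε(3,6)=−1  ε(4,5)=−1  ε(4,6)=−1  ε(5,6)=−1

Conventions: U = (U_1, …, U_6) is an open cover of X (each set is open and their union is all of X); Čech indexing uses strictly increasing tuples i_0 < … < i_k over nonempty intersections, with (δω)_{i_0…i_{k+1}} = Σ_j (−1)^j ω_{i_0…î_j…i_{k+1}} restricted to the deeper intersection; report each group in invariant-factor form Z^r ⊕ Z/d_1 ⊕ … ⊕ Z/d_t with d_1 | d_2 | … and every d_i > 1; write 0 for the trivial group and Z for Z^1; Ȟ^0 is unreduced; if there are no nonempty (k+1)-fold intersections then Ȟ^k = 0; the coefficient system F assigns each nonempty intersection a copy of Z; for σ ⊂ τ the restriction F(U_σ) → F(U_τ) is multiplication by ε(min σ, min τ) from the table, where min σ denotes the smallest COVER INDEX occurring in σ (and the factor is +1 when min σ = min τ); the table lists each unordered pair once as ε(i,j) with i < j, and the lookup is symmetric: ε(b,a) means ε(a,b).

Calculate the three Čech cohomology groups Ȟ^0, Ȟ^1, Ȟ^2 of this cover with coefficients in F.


cover nerve:
  U12={x8,x10,x32} U13={x10,x24,x29} U14={x2,x4,x24} U15={x4,x18,x19} U16={x18,x32,x36} U23={x10,x17,x27,x34} U24={x20,x22,x38} U25={x1,x31,x34,x38} U26={x5,x20,x30,x32} U34={x13,x15,x23,x24} U35={x12,x14,x34} U36={x12,x13,x35} U45={x4,x33,x38} U46={x7,x13,x20} U56={x12,x18,x28}
  U123={x10} U126={x32} U134={x24} U145={x4} U156={x18} U235={x34} U245={x38} U246={x20} U346={x13} U356={x12}
C dims 6,15,10; δ0: rk 6, SNF 1^5·2; δ1: rk 9, SNF 1^9
Ȟ^0: (6−6)−0=0 ⇒ 0
Ȟ^1: (15−9)−6=0 plus torsion [2] ⇒ Z/2
Ȟ^2: (10−0)−9=1 ⇒ Z

Ȟ^0(U;F) ≅ 0,  Ȟ^1(U;F) ≅ Z/2,  Ȟ^2(U;F) ≅ Z
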